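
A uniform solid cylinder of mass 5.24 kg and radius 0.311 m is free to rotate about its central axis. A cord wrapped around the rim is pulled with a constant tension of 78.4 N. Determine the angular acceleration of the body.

I = ½MR² = (1/2)(5.24)(0.311)² = 0.2534 kg·m².
τ = F R = (78.4)(0.311) = 24.38 N·m.
From τ = Iα: α = 24.38/0.2534 = 96.22 rad/s².

α ≈ 96.2 rad/s²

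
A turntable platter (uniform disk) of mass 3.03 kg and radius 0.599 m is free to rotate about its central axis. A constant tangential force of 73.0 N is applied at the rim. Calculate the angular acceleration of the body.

I = ½MR² = (1/2)(3.03)(0.599)² = 0.5436 kg·m².
τ = F R = (73.0)(0.599) = 43.73 N·m.
Newton's second law for rotation, τ = Iα, gives α = τ/I = 43.73/0.5436 = 80.44 rad/s².

α ≈ 80.4 rad/s²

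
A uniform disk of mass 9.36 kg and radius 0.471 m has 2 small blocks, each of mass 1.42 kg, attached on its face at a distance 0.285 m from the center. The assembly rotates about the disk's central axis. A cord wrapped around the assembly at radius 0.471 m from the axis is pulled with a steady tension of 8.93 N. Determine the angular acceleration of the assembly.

I_disk = ½MR² = ½(9.36)(0.471)² = 1.038 kg·m².
I_blocks = 2·m·r² = 2(1.42)(0.285)² = 0.2307 kg·m².
Total I = 1.269 kg·m².
τ = F r = (8.93)(0.471) = 4.206 N·m.
α = τ/I = 4.206/1.269 = 3.315 rad/s².

α ≈ 3.31 rad/s²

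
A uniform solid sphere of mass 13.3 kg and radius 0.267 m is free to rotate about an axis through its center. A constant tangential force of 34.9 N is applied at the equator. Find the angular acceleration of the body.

α ≈ 24.6 rad/s²

I = (2/5)MR² = (2/5)(13.3)(0.267)² = 0.3793 kg·m².
τ = F R = (34.9)(0.267) = 9.318 N·m.
From τ = Iα: α = 9.318/0.3793 = 24.57 rad/s².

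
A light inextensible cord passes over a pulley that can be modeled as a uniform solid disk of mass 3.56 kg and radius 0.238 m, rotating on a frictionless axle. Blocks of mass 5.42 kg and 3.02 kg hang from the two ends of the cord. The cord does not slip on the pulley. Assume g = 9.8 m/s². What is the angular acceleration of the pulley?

I = ½MR² = (1/2)(3.56)(0.238)² = 0.1008 kg·m².
Heavier block: m₁g − T₁ = m₁a. Lighter block: T₂ − m₂g = m₂a.
Pulley: (T₁ − T₂)R = Iα = I(a/R), so T₁ − T₂ = (I/R²)a = (1/2)M_p a = 1.780·a.
Adding the three: (m₁ − m₂)g = (m₁ + m₂ + 1.780)a, so a = (5.42 − 3.02)(9.8)/(5.42 + 3.02 + 1.780) = 2.301 m/s².
α = a/R = 2.301/0.238 = 9.670 rad/s².

α ≈ 9.67 rad/s²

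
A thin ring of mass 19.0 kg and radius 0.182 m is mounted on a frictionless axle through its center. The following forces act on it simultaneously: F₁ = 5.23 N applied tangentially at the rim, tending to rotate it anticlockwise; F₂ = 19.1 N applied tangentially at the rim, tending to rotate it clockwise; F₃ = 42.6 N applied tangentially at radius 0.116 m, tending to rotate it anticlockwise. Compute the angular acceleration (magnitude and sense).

I = MR² = (19.0)(0.182)² = 0.6294 kg·m².
Taking anticlockwise as positive: τ₁ = +(5.23)(0.182) = +0.9519 N·m; τ₂ = −(19.1)(0.182) = −3.476 N·m; τ₃ = +(42.6)(0.116) = +4.942 N·m.
Net torque τ = 2.417 N·m.
α = τ/I = 2.417/0.6294 = 3.841 rad/s².

α ≈ 3.84 rad/s², anticlockwise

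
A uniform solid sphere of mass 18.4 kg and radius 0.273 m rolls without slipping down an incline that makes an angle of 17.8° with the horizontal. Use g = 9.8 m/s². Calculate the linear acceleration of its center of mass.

Translation along the incline: Mg sinθ − f = Ma.
Rotation about the center: fR = Iα with I = (2/5)MR². No-slip gives a = αR, so f = (I/R²)a = (2/5)M a.
Substituting: Mg sinθ = (1 + 0.4000)Ma, so a = g sinθ/(1 + 0.4000) = (9.8) sin 17.8° / 1.400 = 2.140 m/s².

a ≈ 2.14 m/s²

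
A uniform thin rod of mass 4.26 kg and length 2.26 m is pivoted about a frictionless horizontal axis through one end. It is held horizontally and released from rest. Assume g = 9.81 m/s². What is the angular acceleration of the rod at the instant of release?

α ≈ 6.51 rad/s²

About the pivot, I = (1/3)ML² = (1/3)(4.26)(2.26)² = 7.253 kg·m².
The weight acts at the center, a distance L/2 = 1.130 m from the pivot; τ = Mg(L/2) = 47.22 N·m.
α = τ/I = 47.22/7.253 = 6.511 rad/s².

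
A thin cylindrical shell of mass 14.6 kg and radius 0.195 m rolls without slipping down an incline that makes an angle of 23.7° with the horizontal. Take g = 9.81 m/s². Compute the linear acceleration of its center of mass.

a ≈ 1.97 m/s²

Translation along the incline: Mg sinθ − f = Ma.
Rotation about the center: fR = Iα with I = MR². No-slip gives a = αR, so f = (I/R²)a = M a.
Substituting: Mg sinθ = (1 + 1.000)Ma, so a = g sinθ/(1 + 1.000) = (9.81) sin 23.7° / 2.000 = 1.972 m/s².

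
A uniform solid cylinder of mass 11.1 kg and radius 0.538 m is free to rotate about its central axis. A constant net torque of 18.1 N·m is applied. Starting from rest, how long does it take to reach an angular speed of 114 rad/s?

I = ½MR² = (1/2)(11.1)(0.538)² = 1.606 kg·m².
α = τ/I = 18.1/1.606 = 11.27 rad/s².
ω = αt ⇒ t = ω/α = 114/11.27 = 10.12 s.

t ≈ 10.1 s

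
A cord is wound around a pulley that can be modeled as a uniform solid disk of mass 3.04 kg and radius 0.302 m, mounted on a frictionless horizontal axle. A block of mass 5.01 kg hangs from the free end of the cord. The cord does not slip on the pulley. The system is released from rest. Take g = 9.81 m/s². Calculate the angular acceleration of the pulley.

I = ½MR² = (1/2)(3.04)(0.302)² = 0.1386 kg·m².
Block: mg − T = ma. Pulley: TR = Iα. No-slip: a = αR, so T = (I/R²)a = 1.520·a.
Then mg = (m + 1.520)a, so a = (5.01)(9.81)/(5.01 + 1.520) = 7.527 m/s².
α = a/R = 7.527/0.302 = 24.92 rad/s².

α ≈ 24.9 rad/s²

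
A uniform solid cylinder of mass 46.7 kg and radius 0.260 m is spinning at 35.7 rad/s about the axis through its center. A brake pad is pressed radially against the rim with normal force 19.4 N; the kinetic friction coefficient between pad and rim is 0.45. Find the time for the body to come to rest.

I = ½MR² = (1/2)(46.7)(0.260)² = 1.578 kg·m².
Friction force f = μN = (0.45)(19.4) = 8.730 N at the rim; torque magnitude τ = fR = 2.270 N·m, opposing ω.
|α| = τ/I = 2.270/1.578 = 1.438 rad/s² (deceleration).
0 = ω₀ − |α|t ⇒ t = ω₀/|α| = 35.7/1.438 = 24.83 s.

t ≈ 24.8 s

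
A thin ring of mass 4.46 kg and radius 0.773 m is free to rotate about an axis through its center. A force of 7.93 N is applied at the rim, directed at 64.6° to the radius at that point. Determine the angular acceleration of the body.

I = MR² = (4.46)(0.773)² = 2.665 kg·m².
Only the tangential component produces torque: τ = F R sinθ = (7.93)(0.773) sin 64.6° = 5.537 N·m.
From τ = Iα: α = 5.537/2.665 = 2.078 rad/s².

α ≈ 2.08 rad/s²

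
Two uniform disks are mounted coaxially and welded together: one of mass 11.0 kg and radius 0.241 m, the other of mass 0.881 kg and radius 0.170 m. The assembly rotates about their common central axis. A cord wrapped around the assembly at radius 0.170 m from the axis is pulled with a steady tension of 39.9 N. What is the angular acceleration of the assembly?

α ≈ 20.4 rad/s²

I = ½M₁R₁² + ½M₂R₂² = ½(11.0)(0.241)² + ½(0.881)(0.170)² = 0.3322 kg·m².
τ = F r = (39.9)(0.170) = 6.783 N·m.
α = τ/I = 6.783/0.3322 = 20.42 rad/s².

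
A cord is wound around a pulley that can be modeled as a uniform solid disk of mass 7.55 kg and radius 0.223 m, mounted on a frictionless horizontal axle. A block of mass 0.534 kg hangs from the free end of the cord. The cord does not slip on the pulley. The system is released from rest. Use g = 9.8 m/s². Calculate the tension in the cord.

I = ½MR² = (1/2)(7.55)(0.223)² = 0.1877 kg·m².
Block: mg − T = ma. Pulley: TR = Iα. No-slip: a = αR, so T = (I/R²)a = 3.775·a.
Then mg = (m + 3.775)a, so a = (0.534)(9.8)/(0.534 + 3.775) = 1.214 m/s².
T = 3.775·a = 4.585 N.

T ≈ 4.58 N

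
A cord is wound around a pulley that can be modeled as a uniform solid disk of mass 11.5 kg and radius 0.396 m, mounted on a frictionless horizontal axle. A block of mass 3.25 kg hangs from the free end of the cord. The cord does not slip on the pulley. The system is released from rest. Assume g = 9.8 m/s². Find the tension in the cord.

I = ½MR² = (1/2)(11.5)(0.396)² = 0.9017 kg·m².
Block: mg − T = ma. Pulley: TR = Iα. No-slip: a = αR, so T = (I/R²)a = 5.750·a.
Then mg = (m + 5.750)a, so a = (3.25)(9.8)/(3.25 + 5.750) = 3.539 m/s².
T = 5.750·a = 20.35 N.

T ≈ 20.3 N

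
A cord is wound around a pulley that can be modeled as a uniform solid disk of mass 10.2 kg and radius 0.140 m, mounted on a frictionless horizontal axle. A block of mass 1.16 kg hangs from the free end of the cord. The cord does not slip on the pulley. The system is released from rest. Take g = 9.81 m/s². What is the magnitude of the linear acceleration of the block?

a ≈ 1.82 m/s²

I = ½MR² = (1/2)(10.2)(0.140)² = 0.09996 kg·m².
Block: mg − T = ma. Pulley: TR = Iα. No-slip: a = αR, so T = (I/R²)a = 5.100·a.
Then mg = (m + 5.100)a, so a = (1.16)(9.81)/(1.16 + 5.100) = 1.818 m/s².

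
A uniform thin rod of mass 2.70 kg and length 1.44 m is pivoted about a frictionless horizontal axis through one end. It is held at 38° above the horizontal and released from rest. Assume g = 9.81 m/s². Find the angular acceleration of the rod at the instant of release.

α ≈ 8.05 rad/s²

About the pivot, I = (1/3)ML² = (1/3)(2.70)(1.44)² = 1.866 kg·m².
The weight acts at the center, a distance L/2 = 0.7200 m from the pivot; τ = Mg(L/2) cos 38° = 15.03 N·m.
α = τ/I = 15.03/1.866 = 8.052 rad/s².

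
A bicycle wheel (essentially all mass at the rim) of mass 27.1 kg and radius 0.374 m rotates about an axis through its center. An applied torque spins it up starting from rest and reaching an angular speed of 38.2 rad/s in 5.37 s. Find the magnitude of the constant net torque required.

τ ≈ 27.0 N·m

I = MR² = (27.1)(0.374)² = 3.791 kg·m².
α = Δω/Δt = (38.2 − 0)/5.37 = 7.114 rad/s².
τ = Iα = (3.791)(7.114) = 26.97 N·m.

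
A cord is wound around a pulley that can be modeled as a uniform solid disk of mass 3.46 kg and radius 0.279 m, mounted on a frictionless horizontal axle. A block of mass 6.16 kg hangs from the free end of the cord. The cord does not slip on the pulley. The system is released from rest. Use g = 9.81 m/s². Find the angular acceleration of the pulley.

I = ½MR² = (1/2)(3.46)(0.279)² = 0.1347 kg·m².
Block: mg − T = ma. Pulley: TR = Iα. No-slip: a = αR, so T = (I/R²)a = 1.730·a.
Then mg = (m + 1.730)a, so a = (6.16)(9.81)/(6.16 + 1.730) = 7.659 m/s².
α = a/R = 7.659/0.279 = 27.45 rad/s².

α ≈ 27.5 rad/s²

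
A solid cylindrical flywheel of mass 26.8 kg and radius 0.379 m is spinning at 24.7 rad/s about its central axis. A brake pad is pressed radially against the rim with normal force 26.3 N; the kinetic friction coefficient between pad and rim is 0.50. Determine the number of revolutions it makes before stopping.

I = ½MR² = (1/2)(26.8)(0.379)² = 1.925 kg·m².
Friction force f = μN = (0.50)(26.3) = 13.15 N at the rim; torque magnitude τ = fR = 4.984 N·m, opposing ω.
|α| = τ/I = 4.984/1.925 = 2.589 rad/s² (deceleration).
ω² = ω₀² − 2|α|θ with ω = 0 ⇒ θ = ω₀²/(2|α|) = 117.8 rad = 18.75 rev.

≈ 18.8 revolutions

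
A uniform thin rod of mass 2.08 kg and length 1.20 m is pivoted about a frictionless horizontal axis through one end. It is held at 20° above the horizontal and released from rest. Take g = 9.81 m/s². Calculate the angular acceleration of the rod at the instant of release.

About the pivot, I = (1/3)ML² = (1/3)(2.08)(1.20)² = 0.9984 kg·m².
The weight acts at the center, a distance L/2 = 0.6000 m from the pivot; τ = Mg(L/2) cos 20° = 11.50 N·m.
α = τ/I = 11.50/0.9984 = 11.52 rad/s².
(Equivalently α = (3g/(2L)) cos 20° = 11.52 rad/s².)

α ≈ 11.5 rad/s²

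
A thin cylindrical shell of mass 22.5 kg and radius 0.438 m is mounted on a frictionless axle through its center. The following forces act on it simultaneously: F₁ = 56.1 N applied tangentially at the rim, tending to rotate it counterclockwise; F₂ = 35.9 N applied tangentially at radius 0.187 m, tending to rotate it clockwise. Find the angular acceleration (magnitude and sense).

α ≈ 4.14 rad/s², counterclockwise

I = MR² = (22.5)(0.438)² = 4.316 kg·m².
Taking counterclockwise as positive: τ₁ = +(56.1)(0.438) = +24.57 N·m; τ₂ = −(35.9)(0.187) = −6.713 N·m.
Net torque τ = 17.86 N·m.
α = τ/I = 17.86/4.316 = 4.137 rad/s².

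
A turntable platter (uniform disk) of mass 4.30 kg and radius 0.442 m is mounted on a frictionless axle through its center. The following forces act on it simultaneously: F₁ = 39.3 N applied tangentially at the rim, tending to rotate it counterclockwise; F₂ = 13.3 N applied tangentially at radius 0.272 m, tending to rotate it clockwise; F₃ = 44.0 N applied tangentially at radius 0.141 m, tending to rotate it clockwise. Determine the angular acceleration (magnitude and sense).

I = ½MR² = (1/2)(4.30)(0.442)² = 0.4200 kg·m².
Taking counterclockwise as positive: τ₁ = +(39.3)(0.442) = +17.37 N·m; τ₂ = −(13.3)(0.272) = −3.618 N·m; τ₃ = −(44.0)(0.141) = −6.204 N·m.
Net torque τ = 7.549 N·m.
α = τ/I = 7.549/0.4200 = 17.97 rad/s².

α ≈ 18.0 rad/s², counterclockwise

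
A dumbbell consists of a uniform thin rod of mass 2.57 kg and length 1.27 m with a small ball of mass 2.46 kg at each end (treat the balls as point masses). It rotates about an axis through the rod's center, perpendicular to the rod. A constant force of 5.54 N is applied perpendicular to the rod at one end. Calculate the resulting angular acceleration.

α ≈ 1.51 rad/s²

I_rod = (1/12)ML² = (1/12)(2.57)(1.27)² = 0.3454 kg·m².
I_balls = 2·m·(L/2)² = 2(2.46)(0.6350)² = 1.984 kg·m².
Total I = 2.329 kg·m².
τ = F·(L/2) = (5.54)(0.635) = 3.518 N·m.
α = τ/I = 3.518/2.329 = 1.510 rad/s².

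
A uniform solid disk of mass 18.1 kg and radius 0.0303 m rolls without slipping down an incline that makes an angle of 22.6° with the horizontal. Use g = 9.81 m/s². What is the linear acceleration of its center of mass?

Translation along the incline: Mg sinθ − f = Ma.
Rotation about the center: fR = Iα with I = ½MR². No-slip gives a = αR, so f = (I/R²)a = (1/2)M a.
Substituting: Mg sinθ = (1 + 0.5000)Ma, so a = g sinθ/(1 + 0.5000) = (9.81) sin 22.6° / 1.500 = 2.513 m/s².

a ≈ 2.51 m/s²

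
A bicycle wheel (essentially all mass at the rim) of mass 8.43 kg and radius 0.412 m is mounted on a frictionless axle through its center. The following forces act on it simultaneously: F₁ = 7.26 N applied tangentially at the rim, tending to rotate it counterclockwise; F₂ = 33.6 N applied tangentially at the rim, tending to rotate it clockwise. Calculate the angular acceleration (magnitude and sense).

I = MR² = (8.43)(0.412)² = 1.431 kg·m².
Taking counterclockwise as positive: τ₁ = +(7.26)(0.412) = +2.991 N·m; τ₂ = −(33.6)(0.412) = −13.84 N·m.
Net torque τ = -10.85 N·m.
α = τ/I = -10.85/1.431 = -7.584 rad/s².

α ≈ 7.58 rad/s², clockwise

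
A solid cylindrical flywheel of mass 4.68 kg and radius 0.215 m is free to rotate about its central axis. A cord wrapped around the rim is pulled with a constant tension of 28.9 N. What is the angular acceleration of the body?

I = ½MR² = (1/2)(4.68)(0.215)² = 0.1082 kg·m².
τ = F R = (28.9)(0.215) = 6.213 N·m.
Newton's second law for rotation, τ = Iα, gives α = τ/I = 6.213/0.1082 = 57.44 rad/s².

α ≈ 57.4 rad/s²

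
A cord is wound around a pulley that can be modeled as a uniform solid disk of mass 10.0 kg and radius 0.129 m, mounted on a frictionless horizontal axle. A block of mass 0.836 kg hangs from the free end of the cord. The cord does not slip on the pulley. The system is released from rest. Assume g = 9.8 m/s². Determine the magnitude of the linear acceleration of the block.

I = ½MR² = (1/2)(10.0)(0.129)² = 0.08321 kg·m².
Block: mg − T = ma. Pulley: TR = Iα. No-slip: a = αR, so T = (I/R²)a = 5.000·a.
Then mg = (m + 5.000)a, so a = (0.836)(9.8)/(0.836 + 5.000) = 1.404 m/s².

a ≈ 1.40 m/s²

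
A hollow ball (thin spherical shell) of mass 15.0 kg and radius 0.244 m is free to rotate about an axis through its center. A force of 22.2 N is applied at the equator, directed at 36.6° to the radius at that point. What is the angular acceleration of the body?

α ≈ 5.42 rad/s²

I = (2/3)MR² = (2/3)(15.0)(0.244)² = 0.5954 kg·m².
Only the tangential component produces torque: τ = F R sinθ = (22.2)(0.244) sin 36.6° = 3.230 N·m.
From τ = Iα: α = 3.230/0.5954 = 5.425 rad/s².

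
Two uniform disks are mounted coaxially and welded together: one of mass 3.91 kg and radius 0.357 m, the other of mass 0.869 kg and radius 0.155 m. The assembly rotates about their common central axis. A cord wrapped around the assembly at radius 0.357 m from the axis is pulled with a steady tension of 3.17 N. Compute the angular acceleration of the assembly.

α ≈ 4.36 rad/s²

I = ½M₁R₁² + ½M₂R₂² = ½(3.91)(0.357)² + ½(0.869)(0.155)² = 0.2596 kg·m².
τ = F r = (3.17)(0.357) = 1.132 N·m.
α = τ/I = 1.132/0.2596 = 4.359 rad/s².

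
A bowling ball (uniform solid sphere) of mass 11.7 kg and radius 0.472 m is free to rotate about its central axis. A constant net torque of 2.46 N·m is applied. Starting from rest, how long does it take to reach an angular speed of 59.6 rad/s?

t ≈ 25.3 s

I = (2/5)MR² = (2/5)(11.7)(0.472)² = 1.043 kg·m².
α = τ/I = 2.46/1.043 = 2.359 rad/s².
ω = αt ⇒ t = ω/α = 59.6/2.359 = 25.26 s.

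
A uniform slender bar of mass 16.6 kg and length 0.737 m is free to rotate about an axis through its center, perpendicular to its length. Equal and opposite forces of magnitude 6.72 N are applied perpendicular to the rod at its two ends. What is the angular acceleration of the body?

α ≈ 6.59 rad/s²

I = (1/12)ML² = (1/12)(16.6)(0.737)² = 0.7514 kg·m².
The couple gives τ = F·(L/2) + F·(L/2) = F L = (6.72)(0.737) = 4.953 N·m.
Newton's second law for rotation, τ = Iα, gives α = τ/I = 4.953/0.7514 = 6.591 rad/s².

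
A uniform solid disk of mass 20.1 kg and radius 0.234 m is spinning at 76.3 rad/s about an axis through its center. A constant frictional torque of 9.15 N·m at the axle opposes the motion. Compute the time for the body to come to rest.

I = ½MR² = (1/2)(20.1)(0.234)² = 0.5503 kg·m².
The net torque has magnitude 9.15 N·m, opposing ω.
|α| = τ/I = 9.150/0.5503 = 16.63 rad/s² (deceleration).
0 = ω₀ − |α|t ⇒ t = ω₀/|α| = 76.3/16.63 = 4.589 s.

t ≈ 4.59 s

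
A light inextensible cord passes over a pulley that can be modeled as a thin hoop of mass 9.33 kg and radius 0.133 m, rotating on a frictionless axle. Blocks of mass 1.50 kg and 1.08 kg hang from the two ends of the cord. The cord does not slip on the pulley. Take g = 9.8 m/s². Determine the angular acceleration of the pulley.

α ≈ 2.60 rad/s²

I = MR² = (9.33)(0.133)² = 0.1650 kg·m².
Heavier block: m₁g − T₁ = m₁a. Lighter block: T₂ − m₂g = m₂a.
Pulley: (T₁ − T₂)R = Iα = I(a/R), so T₁ − T₂ = (I/R²)a = 1·M_p a = 9.330·a.
Adding the three: (m₁ − m₂)g = (m₁ + m₂ + 9.330)a, so a = (1.50 − 1.08)(9.8)/(1.50 + 1.08 + 9.330) = 0.3456 m/s².
α = a/R = 0.3456/0.133 = 2.598 rad/s².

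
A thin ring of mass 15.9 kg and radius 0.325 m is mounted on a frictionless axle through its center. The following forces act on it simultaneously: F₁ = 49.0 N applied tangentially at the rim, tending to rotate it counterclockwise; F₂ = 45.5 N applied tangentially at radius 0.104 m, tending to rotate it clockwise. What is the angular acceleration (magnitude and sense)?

I = MR² = (15.9)(0.325)² = 1.679 kg·m².
Taking counterclockwise as positive: τ₁ = +(49.0)(0.325) = +15.93 N·m; τ₂ = −(45.5)(0.104) = −4.732 N·m.
Net torque τ = 11.19 N·m.
α = τ/I = 11.19/1.679 = 6.665 rad/s².

α ≈ 6.66 rad/s², counterclockwise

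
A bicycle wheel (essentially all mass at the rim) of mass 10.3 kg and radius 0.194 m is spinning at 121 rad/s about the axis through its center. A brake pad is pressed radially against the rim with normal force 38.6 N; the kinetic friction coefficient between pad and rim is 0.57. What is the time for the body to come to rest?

t ≈ 11.0 s

I = MR² = (10.3)(0.194)² = 0.3877 kg·m².
Friction force f = μN = (0.57)(38.6) = 22.00 N at the rim; torque magnitude τ = fR = 4.268 N·m, opposing ω.
|α| = τ/I = 4.268/0.3877 = 11.01 rad/s² (deceleration).
0 = ω₀ − |α|t ⇒ t = ω₀/|α| = 121/11.01 = 10.99 s.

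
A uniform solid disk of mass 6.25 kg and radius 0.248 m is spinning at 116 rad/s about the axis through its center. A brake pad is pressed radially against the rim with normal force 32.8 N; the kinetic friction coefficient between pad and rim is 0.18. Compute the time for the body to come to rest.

t ≈ 15.2 s

I = ½MR² = (1/2)(6.25)(0.248)² = 0.1922 kg·m².
Friction force f = μN = (0.18)(32.8) = 5.904 N at the rim; torque magnitude τ = fR = 1.464 N·m, opposing ω.
|α| = τ/I = 1.464/0.1922 = 7.618 rad/s² (deceleration).
0 = ω₀ − |α|t ⇒ t = ω₀/|α| = 116/7.618 = 15.23 s.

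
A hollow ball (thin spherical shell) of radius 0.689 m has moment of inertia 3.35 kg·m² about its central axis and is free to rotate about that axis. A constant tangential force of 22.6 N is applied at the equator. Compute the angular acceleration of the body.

α ≈ 4.65 rad/s²

τ = F R = (22.6)(0.689) = 15.57 N·m.
Newton's second law for rotation, τ = Iα, gives α = τ/I = 15.57/3.350 = 4.648 rad/s².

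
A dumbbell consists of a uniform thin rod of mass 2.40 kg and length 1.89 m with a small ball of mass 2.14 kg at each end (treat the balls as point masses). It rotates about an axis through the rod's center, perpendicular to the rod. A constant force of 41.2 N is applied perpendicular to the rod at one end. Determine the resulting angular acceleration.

α ≈ 8.58 rad/s²

I_rod = (1/12)ML² = (1/12)(2.40)(1.89)² = 0.7144 kg·m².
I_balls = 2·m·(L/2)² = 2(2.14)(0.9450)² = 3.822 kg·m².
Total I = 4.537 kg·m².
τ = F·(L/2) = (41.2)(0.945) = 38.93 N·m.
α = τ/I = 38.93/4.537 = 8.582 rad/s².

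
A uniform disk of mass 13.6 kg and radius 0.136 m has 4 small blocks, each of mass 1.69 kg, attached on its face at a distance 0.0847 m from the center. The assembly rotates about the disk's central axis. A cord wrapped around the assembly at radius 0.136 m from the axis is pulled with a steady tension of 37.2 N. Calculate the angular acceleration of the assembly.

α ≈ 29.0 rad/s²

I_disk = ½MR² = ½(13.6)(0.136)² = 0.1258 kg·m².
I_blocks = 4·m·r² = 4(1.69)(0.0847)² = 0.04850 kg·m².
Total I = 0.1743 kg·m².
τ = F r = (37.2)(0.136) = 5.059 N·m.
α = τ/I = 5.059/0.1743 = 29.03 rad/s².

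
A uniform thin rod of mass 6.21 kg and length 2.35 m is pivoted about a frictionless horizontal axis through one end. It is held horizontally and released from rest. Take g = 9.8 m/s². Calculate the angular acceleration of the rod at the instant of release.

α ≈ 6.26 rad/s²

About the pivot, I = (1/3)ML² = (1/3)(6.21)(2.35)² = 11.43 kg·m².
The weight acts at the center, a distance L/2 = 1.175 m from the pivot; τ = Mg(L/2) = 71.51 N·m.
α = τ/I = 71.51/11.43 = 6.255 rad/s².
(Equivalently α = (3g/(2L)) = 6.255 rad/s².)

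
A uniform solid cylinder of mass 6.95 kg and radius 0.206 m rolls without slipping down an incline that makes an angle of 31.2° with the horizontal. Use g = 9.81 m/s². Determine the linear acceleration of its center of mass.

Translation along the incline: Mg sinθ − f = Ma.
Rotation about the center: fR = Iα with I = ½MR². No-slip gives a = αR, so f = (I/R²)a = (1/2)M a.
Substituting: Mg sinθ = (1 + 0.5000)Ma, so a = g sinθ/(1 + 0.5000) = (9.81) sin 31.2° / 1.500 = 3.388 m/s².

a ≈ 3.39 m/s²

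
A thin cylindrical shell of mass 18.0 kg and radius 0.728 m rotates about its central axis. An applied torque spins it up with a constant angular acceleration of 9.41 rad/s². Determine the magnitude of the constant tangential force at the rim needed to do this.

I = MR² = (18.0)(0.728)² = 9.540 kg·m².
The required torque is τ = Iα = (9.540)(9.410) = 89.77 N·m.
A tangential force at the rim gives τ = FR, so F = τ/R = 89.77/0.728 = 123.3 N.

F ≈ 123 N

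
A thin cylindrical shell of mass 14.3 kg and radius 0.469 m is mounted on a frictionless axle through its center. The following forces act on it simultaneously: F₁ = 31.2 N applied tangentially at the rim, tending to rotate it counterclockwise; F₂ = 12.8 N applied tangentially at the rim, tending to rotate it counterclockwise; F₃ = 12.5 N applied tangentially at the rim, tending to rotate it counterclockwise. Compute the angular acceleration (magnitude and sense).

I = MR² = (14.3)(0.469)² = 3.145 kg·m².
Taking counterclockwise as positive: τ₁ = +(31.2)(0.469) = +14.63 N·m; τ₂ = +(12.8)(0.469) = +6.003 N·m; τ₃ = +(12.5)(0.469) = +5.862 N·m.
Net torque τ = 26.50 N·m.
α = τ/I = 26.50/3.145 = 8.424 rad/s².

α ≈ 8.42 rad/s², counterclockwise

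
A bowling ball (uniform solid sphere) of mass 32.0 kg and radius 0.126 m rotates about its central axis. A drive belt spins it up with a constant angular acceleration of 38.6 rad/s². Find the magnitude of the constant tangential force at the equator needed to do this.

I = (2/5)MR² = (2/5)(32.0)(0.126)² = 0.2032 kg·m².
The required torque is τ = Iα = (0.2032)(38.60) = 7.844 N·m.
A tangential force at the equator gives τ = FR, so F = τ/R = 7.844/0.126 = 62.25 N.

F ≈ 62.3 N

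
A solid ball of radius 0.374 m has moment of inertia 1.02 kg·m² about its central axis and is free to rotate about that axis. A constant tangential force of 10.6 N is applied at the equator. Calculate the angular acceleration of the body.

τ = F R = (10.6)(0.374) = 3.964 N·m.
From τ = Iα: α = 3.964/1.020 = 3.887 rad/s².

α ≈ 3.89 rad/s²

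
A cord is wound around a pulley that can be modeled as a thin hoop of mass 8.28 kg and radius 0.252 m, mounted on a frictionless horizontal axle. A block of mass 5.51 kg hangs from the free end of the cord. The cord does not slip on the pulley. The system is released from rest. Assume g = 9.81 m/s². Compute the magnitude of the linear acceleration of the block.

a ≈ 3.92 m/s²

I = MR² = (8.28)(0.252)² = 0.5258 kg·m².
Block: mg − T = ma. Pulley: TR = Iα. No-slip: a = αR, so T = (I/R²)a = 8.280·a.
Then mg = (m + 8.280)a, so a = (5.51)(9.81)/(5.51 + 8.280) = 3.920 m/s².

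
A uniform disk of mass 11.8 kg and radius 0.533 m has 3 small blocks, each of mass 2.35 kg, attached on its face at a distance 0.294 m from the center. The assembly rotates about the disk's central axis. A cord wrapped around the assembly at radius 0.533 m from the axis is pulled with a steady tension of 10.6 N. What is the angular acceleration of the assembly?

α ≈ 2.47 rad/s²

I_disk = ½MR² = ½(11.8)(0.533)² = 1.676 kg·m².
I_blocks = 3·m·r² = 3(2.35)(0.294)² = 0.6094 kg·m².
Total I = 2.285 kg·m².
τ = F r = (10.6)(0.533) = 5.650 N·m.
α = τ/I = 5.650/2.285 = 2.472 rad/s².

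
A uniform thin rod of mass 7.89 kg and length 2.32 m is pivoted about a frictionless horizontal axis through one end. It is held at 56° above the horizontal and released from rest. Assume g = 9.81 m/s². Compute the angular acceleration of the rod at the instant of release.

About the pivot, I = (1/3)ML² = (1/3)(7.89)(2.32)² = 14.16 kg·m².
The weight acts at the center, a distance L/2 = 1.160 m from the pivot; τ = Mg(L/2) cos 56° = 50.21 N·m.
α = τ/I = 50.21/14.16 = 3.547 rad/s².

α ≈ 3.55 rad/s²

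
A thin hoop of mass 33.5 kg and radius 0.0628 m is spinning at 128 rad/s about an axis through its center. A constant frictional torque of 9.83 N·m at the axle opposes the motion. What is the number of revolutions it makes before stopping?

I = MR² = (33.5)(0.0628)² = 0.1321 kg·m².
The net torque has magnitude 9.83 N·m, opposing ω.
|α| = τ/I = 9.830/0.1321 = 74.40 rad/s² (deceleration).
ω² = ω₀² − 2|α|θ with ω = 0 ⇒ θ = ω₀²/(2|α|) = 110.1 rad = 17.52 rev.

≈ 17.5 revolutions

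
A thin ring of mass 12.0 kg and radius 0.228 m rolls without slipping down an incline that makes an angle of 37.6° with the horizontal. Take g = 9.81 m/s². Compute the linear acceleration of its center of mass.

Translation along the incline: Mg sinθ − f = Ma.
Rotation about the center: fR = Iα with I = MR². No-slip gives a = αR, so f = (I/R²)a = M a.
Substituting: Mg sinθ = (1 + 1.000)Ma, so a = g sinθ/(1 + 1.000) = (9.81) sin 37.6° / 2.000 = 2.993 m/s².

a ≈ 2.99 m/s²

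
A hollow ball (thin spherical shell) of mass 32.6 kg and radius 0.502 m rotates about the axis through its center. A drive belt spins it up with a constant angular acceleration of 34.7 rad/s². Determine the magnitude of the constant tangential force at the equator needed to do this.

F ≈ 379 N

I = (2/3)MR² = (2/3)(32.6)(0.502)² = 5.477 kg·m².
The required torque is τ = Iα = (5.477)(34.70) = 190.0 N·m.
A tangential force at the equator gives τ = FR, so F = τ/R = 190.0/0.502 = 378.6 N.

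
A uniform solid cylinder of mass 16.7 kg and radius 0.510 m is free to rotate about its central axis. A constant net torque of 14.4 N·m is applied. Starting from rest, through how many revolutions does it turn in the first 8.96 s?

I = ½MR² = (1/2)(16.7)(0.510)² = 2.172 kg·m².
α = τ/I = 14.4/2.172 = 6.630 rad/s².
θ = ½αt² = ½(6.630)(8.96)² = 266.1 rad.
Revolutions = θ/(2π) = 42.36.

≈ 42.4 revolutions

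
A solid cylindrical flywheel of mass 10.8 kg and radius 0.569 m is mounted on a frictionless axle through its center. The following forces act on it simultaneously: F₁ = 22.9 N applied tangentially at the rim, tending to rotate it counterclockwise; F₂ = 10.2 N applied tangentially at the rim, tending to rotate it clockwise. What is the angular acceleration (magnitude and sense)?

α ≈ 4.13 rad/s², counterclockwise

I = ½MR² = (1/2)(10.8)(0.569)² = 1.748 kg·m².
Taking counterclockwise as positive: τ₁ = +(22.9)(0.569) = +13.03 N·m; τ₂ = −(10.2)(0.569) = −5.804 N·m.
Net torque τ = 7.226 N·m.
α = τ/I = 7.226/1.748 = 4.133 rad/s².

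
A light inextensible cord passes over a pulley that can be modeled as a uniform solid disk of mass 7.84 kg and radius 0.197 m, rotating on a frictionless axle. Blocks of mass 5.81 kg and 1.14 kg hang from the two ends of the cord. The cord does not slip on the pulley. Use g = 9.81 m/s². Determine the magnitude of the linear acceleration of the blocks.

I = ½MR² = (1/2)(7.84)(0.197)² = 0.1521 kg·m².
Heavier block: m₁g − T₁ = m₁a. Lighter block: T₂ − m₂g = m₂a.
Pulley: (T₁ − T₂)R = Iα = I(a/R), so T₁ − T₂ = (I/R²)a = (1/2)M_p a = 3.920·a.
Adding the three: (m₁ − m₂)g = (m₁ + m₂ + 3.920)a, so a = (5.81 − 1.14)(9.81)/(5.81 + 1.14 + 3.920) = 4.215 m/s².

a ≈ 4.21 m/s²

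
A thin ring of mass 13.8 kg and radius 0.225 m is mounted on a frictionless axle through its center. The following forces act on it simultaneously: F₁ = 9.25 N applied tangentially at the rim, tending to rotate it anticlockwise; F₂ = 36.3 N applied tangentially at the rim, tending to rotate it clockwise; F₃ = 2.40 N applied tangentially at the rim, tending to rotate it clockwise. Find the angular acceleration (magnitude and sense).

I = MR² = (13.8)(0.225)² = 0.6986 kg·m².
Taking anticlockwise as positive: τ₁ = +(9.25)(0.225) = +2.081 N·m; τ₂ = −(36.3)(0.225) = −8.168 N·m; τ₃ = −(2.40)(0.225) = −0.5400 N·m.
Net torque τ = -6.626 N·m.
α = τ/I = -6.626/0.6986 = -9.485 rad/s².

α ≈ 9.48 rad/s², clockwise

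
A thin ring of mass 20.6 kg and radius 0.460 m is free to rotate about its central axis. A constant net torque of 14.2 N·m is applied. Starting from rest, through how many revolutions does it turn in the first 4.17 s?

I = MR² = (20.6)(0.460)² = 4.359 kg·m².
α = τ/I = 14.2/4.359 = 3.258 rad/s².
θ = ½αt² = ½(3.258)(4.17)² = 28.32 rad.
Revolutions = θ/(2π) = 4.508.

≈ 4.51 revolutions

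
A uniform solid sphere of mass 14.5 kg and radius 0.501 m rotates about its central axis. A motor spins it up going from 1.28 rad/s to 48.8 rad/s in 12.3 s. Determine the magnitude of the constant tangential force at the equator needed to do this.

I = (2/5)MR² = (2/5)(14.5)(0.501)² = 1.456 kg·m².
α = Δω/Δt = (48.8 − 1.28)/12.3 = 3.863 rad/s².
The required torque is τ = Iα = (1.456)(3.863) = 5.624 N·m.
A tangential force at the equator gives τ = FR, so F = τ/R = 5.624/0.501 = 11.23 N.

F ≈ 11.2 N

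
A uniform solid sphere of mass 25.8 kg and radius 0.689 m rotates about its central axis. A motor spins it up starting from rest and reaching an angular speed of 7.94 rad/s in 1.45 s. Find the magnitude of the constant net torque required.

I = (2/5)MR² = (2/5)(25.8)(0.689)² = 4.899 kg·m².
α = Δω/Δt = (7.94 − 0)/1.45 = 5.476 rad/s².
τ = Iα = (4.899)(5.476) = 26.83 N·m.

τ ≈ 26.8 N·m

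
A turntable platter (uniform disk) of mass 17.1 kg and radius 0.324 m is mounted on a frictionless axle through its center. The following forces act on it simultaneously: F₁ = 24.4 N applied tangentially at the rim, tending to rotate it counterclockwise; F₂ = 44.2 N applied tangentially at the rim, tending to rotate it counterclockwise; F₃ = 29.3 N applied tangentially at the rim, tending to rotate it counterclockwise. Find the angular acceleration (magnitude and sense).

I = ½MR² = (1/2)(17.1)(0.324)² = 0.8975 kg·m².
Taking counterclockwise as positive: τ₁ = +(24.4)(0.324) = +7.906 N·m; τ₂ = +(44.2)(0.324) = +14.32 N·m; τ₃ = +(29.3)(0.324) = +9.493 N·m.
Net torque τ = 31.72 N·m.
α = τ/I = 31.72/0.8975 = 35.34 rad/s².

α ≈ 35.3 rad/s², counterclockwise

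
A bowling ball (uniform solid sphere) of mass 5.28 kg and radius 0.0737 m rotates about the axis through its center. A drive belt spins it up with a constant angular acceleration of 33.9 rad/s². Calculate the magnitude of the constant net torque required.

I = (2/5)MR² = (2/5)(5.28)(0.0737)² = 0.01147 kg·m².
τ = Iα = (0.01147)(33.90) = 0.3889 N·m.

τ ≈ 0.389 N·m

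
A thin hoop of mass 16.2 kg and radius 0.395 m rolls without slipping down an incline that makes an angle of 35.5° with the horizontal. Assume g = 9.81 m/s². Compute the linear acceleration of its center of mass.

Translation along the incline: Mg sinθ − f = Ma.
Rotation about the center: fR = Iα with I = MR². No-slip gives a = αR, so f = (I/R²)a = M a.
Substituting: Mg sinθ = (1 + 1.000)Ma, so a = g sinθ/(1 + 1.000) = (9.81) sin 35.5° / 2.000 = 2.848 m/s².

a ≈ 2.85 m/s²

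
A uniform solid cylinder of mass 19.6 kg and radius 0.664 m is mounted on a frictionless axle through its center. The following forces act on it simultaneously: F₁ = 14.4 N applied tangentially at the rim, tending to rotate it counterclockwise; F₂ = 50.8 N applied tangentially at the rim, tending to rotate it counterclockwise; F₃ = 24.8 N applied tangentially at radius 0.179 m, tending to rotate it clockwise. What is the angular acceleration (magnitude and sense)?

I = ½MR² = (1/2)(19.6)(0.664)² = 4.321 kg·m².
Taking counterclockwise as positive: τ₁ = +(14.4)(0.664) = +9.562 N·m; τ₂ = +(50.8)(0.664) = +33.73 N·m; τ₃ = −(24.8)(0.179) = −4.439 N·m.
Net torque τ = 38.85 N·m.
α = τ/I = 38.85/4.321 = 8.992 rad/s².

α ≈ 8.99 rad/s², counterclockwise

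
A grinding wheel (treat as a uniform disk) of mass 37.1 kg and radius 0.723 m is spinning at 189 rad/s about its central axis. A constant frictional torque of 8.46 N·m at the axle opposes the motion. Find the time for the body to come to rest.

I = ½MR² = (1/2)(37.1)(0.723)² = 9.697 kg·m².
The net torque has magnitude 8.46 N·m, opposing ω.
|α| = τ/I = 8.460/9.697 = 0.8725 rad/s² (deceleration).
0 = ω₀ − |α|t ⇒ t = ω₀/|α| = 189/0.8725 = 216.6 s.

t ≈ 217 s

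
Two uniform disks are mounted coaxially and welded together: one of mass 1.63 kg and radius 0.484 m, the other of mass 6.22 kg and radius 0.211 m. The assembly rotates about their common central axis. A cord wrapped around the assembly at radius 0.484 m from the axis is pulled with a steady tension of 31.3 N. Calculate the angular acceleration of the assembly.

I = ½M₁R₁² + ½M₂R₂² = ½(1.63)(0.484)² + ½(6.22)(0.211)² = 0.3294 kg·m².
τ = F r = (31.3)(0.484) = 15.15 N·m.
α = τ/I = 15.15/0.3294 = 45.99 rad/s².

α ≈ 46.0 rad/s²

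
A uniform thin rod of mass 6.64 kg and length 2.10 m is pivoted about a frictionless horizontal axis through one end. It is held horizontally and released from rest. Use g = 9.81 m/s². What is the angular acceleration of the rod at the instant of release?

α ≈ 7.01 rad/s²

About the pivot, I = (1/3)ML² = (1/3)(6.64)(2.10)² = 9.761 kg·m².
The weight acts at the center, a distance L/2 = 1.050 m from the pivot; τ = Mg(L/2) = 68.40 N·m.
α = τ/I = 68.40/9.761 = 7.007 rad/s².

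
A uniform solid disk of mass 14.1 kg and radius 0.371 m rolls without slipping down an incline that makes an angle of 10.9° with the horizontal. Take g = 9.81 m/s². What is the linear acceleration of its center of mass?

a ≈ 1.24 m/s²

Translation along the incline: Mg sinθ − f = Ma.
Rotation about the center: fR = Iα with I = ½MR². No-slip gives a = αR, so f = (I/R²)a = (1/2)M a.
Substituting: Mg sinθ = (1 + 0.5000)Ma, so a = g sinθ/(1 + 0.5000) = (9.81) sin 10.9° / 1.500 = 1.237 m/s².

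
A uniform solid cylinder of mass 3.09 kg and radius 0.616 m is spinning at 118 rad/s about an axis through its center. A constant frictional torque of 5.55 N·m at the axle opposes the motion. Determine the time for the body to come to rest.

t ≈ 12.5 s

I = ½MR² = (1/2)(3.09)(0.616)² = 0.5863 kg·m².
The net torque has magnitude 5.55 N·m, opposing ω.
|α| = τ/I = 5.550/0.5863 = 9.467 rad/s² (deceleration).
0 = ω₀ − |α|t ⇒ t = ω₀/|α| = 118/9.467 = 12.46 s.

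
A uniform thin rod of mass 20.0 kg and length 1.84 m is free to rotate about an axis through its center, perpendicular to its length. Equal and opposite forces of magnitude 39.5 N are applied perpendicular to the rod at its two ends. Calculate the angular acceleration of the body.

α ≈ 12.9 rad/s²

I = (1/12)ML² = (1/12)(20.0)(1.84)² = 5.643 kg·m².
The couple gives τ = F·(L/2) + F·(L/2) = F L = (39.5)(1.84) = 72.68 N·m.
From τ = Iα: α = 72.68/5.643 = 12.88 rad/s².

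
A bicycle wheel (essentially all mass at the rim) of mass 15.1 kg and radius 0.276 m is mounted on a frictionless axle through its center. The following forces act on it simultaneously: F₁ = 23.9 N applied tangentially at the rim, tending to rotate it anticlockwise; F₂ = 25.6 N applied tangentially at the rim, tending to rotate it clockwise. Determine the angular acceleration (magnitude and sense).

I = MR² = (15.1)(0.276)² = 1.150 kg·m².
Taking anticlockwise as positive: τ₁ = +(23.9)(0.276) = +6.596 N·m; τ₂ = −(25.6)(0.276) = −7.066 N·m.
Net torque τ = -0.4692 N·m.
α = τ/I = -0.4692/1.150 = -0.4079 rad/s².

α ≈ 0.408 rad/s², clockwise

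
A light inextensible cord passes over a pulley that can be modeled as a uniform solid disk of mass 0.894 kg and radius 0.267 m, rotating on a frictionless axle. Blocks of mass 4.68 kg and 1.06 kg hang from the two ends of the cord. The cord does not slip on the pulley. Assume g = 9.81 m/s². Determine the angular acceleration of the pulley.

α ≈ 21.5 rad/s²

I = ½MR² = (1/2)(0.894)(0.267)² = 0.03187 kg·m².
Heavier block: m₁g − T₁ = m₁a. Lighter block: T₂ − m₂g = m₂a.
Pulley: (T₁ − T₂)R = Iα = I(a/R), so T₁ − T₂ = (I/R²)a = (1/2)M_p a = 0.4470·a.
Adding the three: (m₁ − m₂)g = (m₁ + m₂ + 0.4470)a, so a = (4.68 − 1.06)(9.81)/(4.68 + 1.06 + 0.4470) = 5.740 m/s².
α = a/R = 5.740/0.267 = 21.50 rad/s².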